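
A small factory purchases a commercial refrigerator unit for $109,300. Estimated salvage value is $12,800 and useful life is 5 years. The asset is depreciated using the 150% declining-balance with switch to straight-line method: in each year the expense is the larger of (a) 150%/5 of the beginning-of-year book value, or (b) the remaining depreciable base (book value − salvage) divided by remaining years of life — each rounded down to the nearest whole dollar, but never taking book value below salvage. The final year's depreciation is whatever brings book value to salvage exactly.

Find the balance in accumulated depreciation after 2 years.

$55,743

Depreciable base = $109,300 − $12,800 = $96,500.
Year 1: DB = ⌊$109,300 × 150%/5⌋ = $32,790; SL = ⌊$96,500/5⌋ = $19,300 → take DB $32,790. Book value $76,510.
Year 2: DB = ⌊$76,510 × 150%/5⌋ = $22,953; SL = ⌊$63,710/4⌋ = $15,927 → take DB $22,953. Book value $53,557.
Accumulated through year 2 = $109,300 − $53,557 = $55,743.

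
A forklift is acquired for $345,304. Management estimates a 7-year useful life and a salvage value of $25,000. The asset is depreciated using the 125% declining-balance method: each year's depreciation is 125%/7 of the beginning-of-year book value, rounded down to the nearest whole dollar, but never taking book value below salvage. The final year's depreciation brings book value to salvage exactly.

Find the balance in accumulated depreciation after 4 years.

Depreciable base = $345,304 − $25,000 = $320,304.
Year 1: ⌊$345,304 × 125%/7⌋ = $61,661. Book value $283,643.
Year 2: ⌊$283,643 × 125%/7⌋ = $50,650. Book value $232,993.
Year 3: ⌊$232,993 × 125%/7⌋ = $41,605. Book value $191,388.
Year 4: ⌊$191,388 × 125%/7⌋ = $34,176. Book value $157,212.
Accumulated through year 4 = $345,304 − $157,212 = $188,092.

$188,092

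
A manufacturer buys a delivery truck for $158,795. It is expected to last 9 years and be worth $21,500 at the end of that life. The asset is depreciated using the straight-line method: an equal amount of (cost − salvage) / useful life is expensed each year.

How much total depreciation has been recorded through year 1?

Depreciable base = $158,795 − $21,500 = $137,295.
Annual expense = $137,295 / 9 = $15,255.
End of year 1: book value $143,540.
Accumulated through year 1 = $158,795 − $143,540 = $15,255.

$15,255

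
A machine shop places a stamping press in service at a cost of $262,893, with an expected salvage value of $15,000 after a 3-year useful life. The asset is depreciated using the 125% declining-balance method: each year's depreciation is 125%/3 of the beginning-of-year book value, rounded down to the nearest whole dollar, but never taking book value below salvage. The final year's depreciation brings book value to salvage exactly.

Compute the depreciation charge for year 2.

$63,897

Depreciable base = $262,893 − $15,000 = $247,893.
Year 1: ⌊$262,893 × 125%/3⌋ = $109,538. Book value $153,355.
Year 2: ⌊$153,355 × 125%/3⌋ = $63,897. Book value $89,458.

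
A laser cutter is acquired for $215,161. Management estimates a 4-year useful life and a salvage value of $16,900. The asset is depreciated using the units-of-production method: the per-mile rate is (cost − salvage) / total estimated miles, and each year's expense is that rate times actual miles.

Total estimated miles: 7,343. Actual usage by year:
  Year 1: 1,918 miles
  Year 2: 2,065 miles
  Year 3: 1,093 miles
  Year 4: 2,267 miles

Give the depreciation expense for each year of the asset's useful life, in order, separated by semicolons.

Depreciable base = $215,161 − $16,900 = $198,261.
Rate = $198,261 / 7,343 miles = $27 per mile.
Year 1: 1,918 × $27 = $51,786. Book value $163,375.
Year 2: 2,065 × $27 = $55,755. Book value $107,620.
Year 3: 1,093 × $27 = $29,511. Book value $78,109.
Year 4: 2,267 × $27 = $61,209. Book value $16,900.

$51,786; $55,755; $29,511; $61,209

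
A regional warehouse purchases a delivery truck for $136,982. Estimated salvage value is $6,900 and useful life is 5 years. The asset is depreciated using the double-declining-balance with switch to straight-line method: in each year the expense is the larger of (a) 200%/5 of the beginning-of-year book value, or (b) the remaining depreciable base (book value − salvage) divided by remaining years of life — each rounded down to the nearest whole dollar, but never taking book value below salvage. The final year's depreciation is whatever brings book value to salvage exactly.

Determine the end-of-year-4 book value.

$17,754

Depreciable base = $136,982 − $6,900 = $130,082.
Year 1: DB = ⌊$136,982 × 200%/5⌋ = $54,792; SL = ⌊$130,082/5⌋ = $26,016 → take DB $54,792. Book value $82,190.
Year 2: DB = ⌊$82,190 × 200%/5⌋ = $32,876; SL = ⌊$75,290/4⌋ = $18,822 → take DB $32,876. Book value $49,314.
Year 3: DB = ⌊$49,314 × 200%/5⌋ = $19,725; SL = ⌊$42,414/3⌋ = $14,138 → take DB $19,725. Book value $29,589.
Year 4: DB = ⌊$29,589 × 200%/5⌋ = $11,835; SL = ⌊$22,689/2⌋ = $11,344 → take DB $11,835. Book value $17,754.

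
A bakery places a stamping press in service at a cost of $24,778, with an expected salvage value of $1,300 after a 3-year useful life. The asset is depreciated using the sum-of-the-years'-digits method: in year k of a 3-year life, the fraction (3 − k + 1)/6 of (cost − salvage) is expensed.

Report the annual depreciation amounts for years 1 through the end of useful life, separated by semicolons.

$11,739; $7,826; $3,913

Depreciable base = $24,778 − $1,300 = $23,478.
Sum of the years' digits = 3+2+1 = 6.
Year 1: $23,478 × 3/6 = $11,739. Book value $13,039.
Year 2: $23,478 × 2/6 = $7,826. Book value $5,213.
Year 3: $23,478 × 1/6 = $3,913. Book value $1,300.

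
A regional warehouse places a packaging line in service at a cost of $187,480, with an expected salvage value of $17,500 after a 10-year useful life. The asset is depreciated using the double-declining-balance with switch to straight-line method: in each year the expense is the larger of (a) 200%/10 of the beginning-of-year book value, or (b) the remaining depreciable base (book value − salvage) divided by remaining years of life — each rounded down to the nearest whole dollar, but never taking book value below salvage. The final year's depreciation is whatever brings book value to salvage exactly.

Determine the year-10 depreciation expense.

$6,978

Depreciable base = $187,480 − $17,500 = $169,980.
Year 1: DB = ⌊$187,480 × 200%/10⌋ = $37,496; SL = ⌊$169,980/10⌋ = $16,998 → take DB $37,496. Book value $149,984.
Year 2: DB = ⌊$149,984 × 200%/10⌋ = $29,996; SL = ⌊$132,484/9⌋ = $14,720 → take DB $29,996. Book value $119,988.
Year 3: DB = ⌊$119,988 × 200%/10⌋ = $23,997; SL = ⌊$102,488/8⌋ = $12,811 → take DB $23,997. Book value $95,991.
Year 4: DB = ⌊$95,991 × 200%/10⌋ = $19,198; SL = ⌊$78,491/7⌋ = $11,213 → take DB $19,198. Book value $76,793.
Year 5: DB = ⌊$76,793 × 200%/10⌋ = $15,358; SL = ⌊$59,293/6⌋ = $9,882 → take DB $15,358. Book value $61,435.
Year 6: DB = ⌊$61,435 × 200%/10⌋ = $12,287; SL = ⌊$43,935/5⌋ = $8,787 → take DB $12,287. Book value $49,148.
Year 7: DB = ⌊$49,148 × 200%/10⌋ = $9,829; SL = ⌊$31,648/4⌋ = $7,912 → take DB $9,829. Book value $39,319.
Year 8: DB = ⌊$39,319 × 200%/10⌋ = $7,863; SL = ⌊$21,819/3⌋ = $7,273 → take DB $7,863. Book value $31,456.
Year 9: DB = ⌊$31,456 × 200%/10⌋ = $6,291; SL = ⌊$13,956/2⌋ = $6,978 → take SL $6,978. Book value $24,478.
Year 10 (final): $24,478 − $17,500 = $6,978. Book value $17,500.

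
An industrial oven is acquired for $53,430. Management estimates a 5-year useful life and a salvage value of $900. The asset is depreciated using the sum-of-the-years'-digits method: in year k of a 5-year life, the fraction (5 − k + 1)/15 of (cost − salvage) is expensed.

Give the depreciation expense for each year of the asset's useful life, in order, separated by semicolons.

$17,510; $14,008; $10,506; $7,004; $3,502

Depreciable base = $53,430 − $900 = $52,530.
Sum of the years' digits = 5+4+3+2+1 = 15.
Year 1: $52,530 × 5/15 = $17,510. Book value $35,920.
Year 2: $52,530 × 4/15 = $14,008. Book value $21,912.
Year 3: $52,530 × 3/15 = $10,506. Book value $11,406.
Year 4: $52,530 × 2/15 = $7,004. Book value $4,402.
Year 5: $52,530 × 1/15 = $3,502. Book value $900.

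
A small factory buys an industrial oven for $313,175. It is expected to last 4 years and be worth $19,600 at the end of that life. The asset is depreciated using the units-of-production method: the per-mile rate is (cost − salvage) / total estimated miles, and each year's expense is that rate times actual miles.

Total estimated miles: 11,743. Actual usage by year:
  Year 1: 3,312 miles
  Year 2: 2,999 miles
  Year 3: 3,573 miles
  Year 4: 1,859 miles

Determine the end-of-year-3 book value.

$66,075

Depreciable base = $313,175 − $19,600 = $293,575.
Rate = $293,575 / 11,743 miles = $25 per mile.
Year 1: 3,312 × $25 = $82,800. Book value $230,375.
Year 2: 2,999 × $25 = $74,975. Book value $155,400.
Year 3: 3,573 × $25 = $89,325. Book value $66,075.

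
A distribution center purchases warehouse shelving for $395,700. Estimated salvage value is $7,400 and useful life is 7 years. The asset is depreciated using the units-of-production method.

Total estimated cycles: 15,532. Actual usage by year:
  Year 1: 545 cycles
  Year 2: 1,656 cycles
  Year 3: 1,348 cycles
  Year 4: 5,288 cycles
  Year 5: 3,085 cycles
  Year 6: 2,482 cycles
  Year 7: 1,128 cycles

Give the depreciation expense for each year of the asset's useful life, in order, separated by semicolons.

Depreciable base = $395,700 − $7,400 = $388,300.
Rate = $388,300 / 15,532 cycles = $25 per cycle.
Year 1: 545 × $25 = $13,625. Book value $382,075.
Year 2: 1,656 × $25 = $41,400. Book value $340,675.
Year 3: 1,348 × $25 = $33,700. Book value $306,975.
Year 4: 5,288 × $25 = $132,200. Book value $174,775.
Year 5: 3,085 × $25 = $77,125. Book value $97,650.
Year 6: 2,482 × $25 = $62,050. Book value $35,600.
Year 7: 1,128 × $25 = $28,200. Book value $7,400.

$13,625; $41,400; $33,700; $132,200; $77,125; $62,050; $28,200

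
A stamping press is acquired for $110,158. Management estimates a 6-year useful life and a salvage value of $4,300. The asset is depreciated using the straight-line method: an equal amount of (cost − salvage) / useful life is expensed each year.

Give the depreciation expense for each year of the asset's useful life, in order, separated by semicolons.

$17,643; $17,643; $17,643; $17,643; $17,643; $17,643

Depreciable base = $110,158 − $4,300 = $105,858.
Annual expense = $105,858 / 6 = $17,643.
End of year 1: book value $92,515.
End of year 2: book value $74,872.
End of year 3: book value $57,229.
End of year 4: book value $39,586.
End of year 5: book value $21,943.
End of year 6: book value $4,300.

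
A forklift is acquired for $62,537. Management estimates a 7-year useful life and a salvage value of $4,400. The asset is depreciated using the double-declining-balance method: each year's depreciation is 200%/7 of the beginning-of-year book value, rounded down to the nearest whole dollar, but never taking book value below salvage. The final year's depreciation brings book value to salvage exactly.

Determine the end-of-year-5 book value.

Depreciable base = $62,537 − $4,400 = $58,137.
Year 1: ⌊$62,537 × 200%/7⌋ = $17,867. Book value $44,670.
Year 2: ⌊$44,670 × 200%/7⌋ = $12,762. Book value $31,908.
Year 3: ⌊$31,908 × 200%/7⌋ = $9,116. Book value $22,792.
Year 4: ⌊$22,792 × 200%/7⌋ = $6,512. Book value $16,280.
Year 5: ⌊$16,280 × 200%/7⌋ = $4,651. Book value $11,629.

$11,629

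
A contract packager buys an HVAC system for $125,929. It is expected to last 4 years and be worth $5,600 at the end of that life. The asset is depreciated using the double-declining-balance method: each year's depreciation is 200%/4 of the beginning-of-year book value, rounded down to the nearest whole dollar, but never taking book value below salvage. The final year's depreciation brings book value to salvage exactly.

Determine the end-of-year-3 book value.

$15,742

Depreciable base = $125,929 − $5,600 = $120,329.
Year 1: ⌊$125,929 × 200%/4⌋ = $62,964. Book value $62,965.
Year 2: ⌊$62,965 × 200%/4⌋ = $31,482. Book value $31,483.
Year 3: ⌊$31,483 × 200%/4⌋ = $15,741. Book value $15,742.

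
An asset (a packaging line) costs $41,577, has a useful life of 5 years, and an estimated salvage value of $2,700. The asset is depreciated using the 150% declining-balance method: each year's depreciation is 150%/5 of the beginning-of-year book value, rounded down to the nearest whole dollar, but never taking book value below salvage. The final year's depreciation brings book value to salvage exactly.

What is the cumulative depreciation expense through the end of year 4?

Depreciable base = $41,577 − $2,700 = $38,877.
Year 1: ⌊$41,577 × 150%/5⌋ = $12,473. Book value $29,104.
Year 2: ⌊$29,104 × 150%/5⌋ = $8,731. Book value $20,373.
Year 3: ⌊$20,373 × 150%/5⌋ = $6,111. Book value $14,262.
Year 4: ⌊$14,262 × 150%/5⌋ = $4,278. Book value $9,984.
Accumulated through year 4 = $41,577 − $9,984 = $31,593.

$31,593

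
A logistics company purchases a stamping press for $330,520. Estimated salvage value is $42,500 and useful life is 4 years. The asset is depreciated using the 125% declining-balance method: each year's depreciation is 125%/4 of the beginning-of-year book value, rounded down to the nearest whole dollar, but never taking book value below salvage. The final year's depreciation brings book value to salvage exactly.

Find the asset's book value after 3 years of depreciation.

Depreciable base = $330,520 − $42,500 = $288,020.
Year 1: ⌊$330,520 × 125%/4⌋ = $103,287. Book value $227,233.
Year 2: ⌊$227,233 × 125%/4⌋ = $71,010. Book value $156,223.
Year 3: ⌊$156,223 × 125%/4⌋ = $48,819. Book value $107,404.

$107,404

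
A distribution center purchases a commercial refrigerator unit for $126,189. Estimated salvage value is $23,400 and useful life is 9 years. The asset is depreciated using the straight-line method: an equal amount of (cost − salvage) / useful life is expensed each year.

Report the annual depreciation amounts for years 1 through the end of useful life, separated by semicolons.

Depreciable base = $126,189 − $23,400 = $102,789.
Annual expense = $102,789 / 9 = $11,421.
End of year 1: book value $114,768.
End of year 2: book value $103,347.
End of year 3: book value $91,926.
End of year 4: book value $80,505.
End of year 5: book value $69,084.
End of year 6: book value $57,663.
End of year 7: book value $46,242.
End of year 8: book value $34,821.
End of year 9: book value $23,400.

$11,421; $11,421; $11,421; $11,421; $11,421; $11,421; $11,421; $11,421; $11,421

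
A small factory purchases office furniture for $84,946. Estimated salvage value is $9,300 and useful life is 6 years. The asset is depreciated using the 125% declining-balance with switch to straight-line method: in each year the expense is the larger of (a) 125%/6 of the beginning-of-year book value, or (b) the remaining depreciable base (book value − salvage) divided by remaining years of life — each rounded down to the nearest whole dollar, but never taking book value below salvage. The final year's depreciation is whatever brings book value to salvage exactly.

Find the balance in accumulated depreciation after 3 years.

Depreciable base = $84,946 − $9,300 = $75,646.
Year 1: DB = ⌊$84,946 × 125%/6⌋ = $17,697; SL = ⌊$75,646/6⌋ = $12,607 → take DB $17,697. Book value $67,249.
Year 2: DB = ⌊$67,249 × 125%/6⌋ = $14,010; SL = ⌊$57,949/5⌋ = $11,589 → take DB $14,010. Book value $53,239.
Year 3: DB = ⌊$53,239 × 125%/6⌋ = $11,091; SL = ⌊$43,939/4⌋ = $10,984 → take DB $11,091. Book value $42,148.
Accumulated through year 3 = $84,946 − $42,148 = $42,798.

$42,798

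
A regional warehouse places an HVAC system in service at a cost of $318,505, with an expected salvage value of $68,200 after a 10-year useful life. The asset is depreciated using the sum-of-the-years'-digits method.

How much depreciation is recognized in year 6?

$22,755

Depreciable base = $318,505 − $68,200 = $250,305.
Sum of the years' digits = 10+9+8+7+6+5+4+3+2+1 = 55.
Year 1: $250,305 × 10/55 = $45,510. Book value $272,995.
Year 2: $250,305 × 9/55 = $40,959. Book value $232,036.
Year 3: $250,305 × 8/55 = $36,408. Book value $195,628.
Year 4: $250,305 × 7/55 = $31,857. Book value $163,771.
Year 5: $250,305 × 6/55 = $27,306. Book value $136,465.
Year 6: $250,305 × 5/55 = $22,755. Book value $113,710.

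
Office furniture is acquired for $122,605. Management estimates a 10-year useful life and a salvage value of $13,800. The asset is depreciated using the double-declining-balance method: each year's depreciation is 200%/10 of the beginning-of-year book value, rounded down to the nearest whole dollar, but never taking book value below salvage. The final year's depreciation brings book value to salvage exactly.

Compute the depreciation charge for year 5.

Depreciable base = $122,605 − $13,800 = $108,805.
Year 1: ⌊$122,605 × 200%/10⌋ = $24,521. Book value $98,084.
Year 2: ⌊$98,084 × 200%/10⌋ = $19,616. Book value $78,468.
Year 3: ⌊$78,468 × 200%/10⌋ = $15,693. Book value $62,775.
Year 4: ⌊$62,775 × 200%/10⌋ = $12,555. Book value $50,220.
Year 5: ⌊$50,220 × 200%/10⌋ = $10,044. Book value $40,176.

$10,044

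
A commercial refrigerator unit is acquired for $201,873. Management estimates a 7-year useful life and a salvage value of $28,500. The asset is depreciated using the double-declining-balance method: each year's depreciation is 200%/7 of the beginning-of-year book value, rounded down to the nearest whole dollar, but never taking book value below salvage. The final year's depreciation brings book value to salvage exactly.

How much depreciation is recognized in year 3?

$29,427

Depreciable base = $201,873 − $28,500 = $173,373.
Year 1: ⌊$201,873 × 200%/7⌋ = $57,678. Book value $144,195.
Year 2: ⌊$144,195 × 200%/7⌋ = $41,198. Book value $102,997.
Year 3: ⌊$102,997 × 200%/7⌋ = $29,427. Book value $73,570.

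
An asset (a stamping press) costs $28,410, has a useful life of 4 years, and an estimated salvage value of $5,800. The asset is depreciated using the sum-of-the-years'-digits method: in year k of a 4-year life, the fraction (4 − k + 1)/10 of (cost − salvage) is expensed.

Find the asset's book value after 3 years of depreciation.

Depreciable base = $28,410 − $5,800 = $22,610.
Sum of the years' digits = 4+3+2+1 = 10.
Year 1: $22,610 × 4/10 = $9,044. Book value $19,366.
Year 2: $22,610 × 3/10 = $6,783. Book value $12,583.
Year 3: $22,610 × 2/10 = $4,522. Book value $8,061.

$8,061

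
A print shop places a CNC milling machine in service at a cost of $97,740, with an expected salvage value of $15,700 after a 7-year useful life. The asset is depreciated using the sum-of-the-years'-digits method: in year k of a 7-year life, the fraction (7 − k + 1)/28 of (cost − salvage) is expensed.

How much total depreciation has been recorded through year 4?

$64,460

Depreciable base = $97,740 − $15,700 = $82,040.
Sum of the years' digits = 7+6+5+4+3+2+1 = 28.
Year 1: $82,040 × 7/28 = $20,510. Book value $77,230.
Year 2: $82,040 × 6/28 = $17,580. Book value $59,650.
Year 3: $82,040 × 5/28 = $14,650. Book value $45,000.
Year 4: $82,040 × 4/28 = $11,720. Book value $33,280.
Accumulated through year 4 = $97,740 − $33,280 = $64,460.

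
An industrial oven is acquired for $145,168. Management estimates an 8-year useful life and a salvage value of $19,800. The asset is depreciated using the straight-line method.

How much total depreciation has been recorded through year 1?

Depreciable base = $145,168 − $19,800 = $125,368.
Annual expense = $125,368 / 8 = $15,671.
End of year 1: book value $129,497.
Accumulated through year 1 = $145,168 − $129,497 = $15,671.

$15,671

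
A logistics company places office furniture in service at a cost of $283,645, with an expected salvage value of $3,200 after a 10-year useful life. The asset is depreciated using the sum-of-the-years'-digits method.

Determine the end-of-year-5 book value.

Depreciable base = $283,645 − $3,200 = $280,445.
Sum of the years' digits = 10+9+8+7+6+5+4+3+2+1 = 55.
Year 1: $280,445 × 10/55 = $50,990. Book value $232,655.
Year 2: $280,445 × 9/55 = $45,891. Book value $186,764.
Year 3: $280,445 × 8/55 = $40,792. Book value $145,972.
Year 4: $280,445 × 7/55 = $35,693. Book value $110,279.
Year 5: $280,445 × 6/55 = $30,594. Book value $79,685.

$79,685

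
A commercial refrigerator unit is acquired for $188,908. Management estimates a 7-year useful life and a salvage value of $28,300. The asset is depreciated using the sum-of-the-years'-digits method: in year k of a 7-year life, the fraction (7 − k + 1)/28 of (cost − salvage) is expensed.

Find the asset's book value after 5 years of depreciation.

Depreciable base = $188,908 − $28,300 = $160,608.
Sum of the years' digits = 7+6+5+4+3+2+1 = 28.
Year 1: $160,608 × 7/28 = $40,152. Book value $148,756.
Year 2: $160,608 × 6/28 = $34,416. Book value $114,340.
Year 3: $160,608 × 5/28 = $28,680. Book value $85,660.
Year 4: $160,608 × 4/28 = $22,944. Book value $62,716.
Year 5: $160,608 × 3/28 = $17,208. Book value $45,508.

$45,508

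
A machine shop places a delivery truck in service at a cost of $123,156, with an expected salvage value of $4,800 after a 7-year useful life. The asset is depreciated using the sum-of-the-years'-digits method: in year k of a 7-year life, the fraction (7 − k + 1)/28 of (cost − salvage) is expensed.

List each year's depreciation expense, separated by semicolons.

Depreciable base = $123,156 − $4,800 = $118,356.
Sum of the years' digits = 7+6+5+4+3+2+1 = 28.
Year 1: $118,356 × 7/28 = $29,589. Book value $93,567.
Year 2: $118,356 × 6/28 = $25,362. Book value $68,205.
Year 3: $118,356 × 5/28 = $21,135. Book value $47,070.
Year 4: $118,356 × 4/28 = $16,908. Book value $30,162.
Year 5: $118,356 × 3/28 = $12,681. Book value $17,481.
Year 6: $118,356 × 2/28 = $8,454. Book value $9,027.
Year 7: $118,356 × 1/28 = $4,227. Book value $4,800.

$29,589; $25,362; $21,135; $16,908; $12,681; $8,454; $4,227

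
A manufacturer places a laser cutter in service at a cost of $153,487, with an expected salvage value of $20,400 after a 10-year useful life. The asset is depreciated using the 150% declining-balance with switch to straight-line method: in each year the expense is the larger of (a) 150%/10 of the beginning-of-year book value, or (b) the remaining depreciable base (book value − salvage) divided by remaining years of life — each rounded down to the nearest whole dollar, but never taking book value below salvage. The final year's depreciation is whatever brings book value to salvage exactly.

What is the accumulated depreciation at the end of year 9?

Depreciable base = $153,487 − $20,400 = $133,087.
Year 1: DB = ⌊$153,487 × 150%/10⌋ = $23,023; SL = ⌊$133,087/10⌋ = $13,308 → take DB $23,023. Book value $130,464.
Year 2: DB = ⌊$130,464 × 150%/10⌋ = $19,569; SL = ⌊$110,064/9⌋ = $12,229 → take DB $19,569. Book value $110,895.
Year 3: DB = ⌊$110,895 × 150%/10⌋ = $16,634; SL = ⌊$90,495/8⌋ = $11,311 → take DB $16,634. Book value $94,261.
Year 4: DB = ⌊$94,261 × 150%/10⌋ = $14,139; SL = ⌊$73,861/7⌋ = $10,551 → take DB $14,139. Book value $80,122.
Year 5: DB = ⌊$80,122 × 150%/10⌋ = $12,018; SL = ⌊$59,722/6⌋ = $9,953 → take DB $12,018. Book value $68,104.
Year 6: DB = ⌊$68,104 × 150%/10⌋ = $10,215; SL = ⌊$47,704/5⌋ = $9,540 → take DB $10,215. Book value $57,889.
Year 7: DB = ⌊$57,889 × 150%/10⌋ = $8,683; SL = ⌊$37,489/4⌋ = $9,372 → take SL $9,372. Book value $48,517.
Year 8: DB = ⌊$48,517 × 150%/10⌋ = $7,277; SL = ⌊$28,117/3⌋ = $9,372 → take SL $9,372. Book value $39,145.
Year 9: DB = ⌊$39,145 × 150%/10⌋ = $5,871; SL = ⌊$18,745/2⌋ = $9,372 → take SL $9,372. Book value $29,773.
Accumulated through year 9 = $153,487 − $29,773 = $123,714.

$123,714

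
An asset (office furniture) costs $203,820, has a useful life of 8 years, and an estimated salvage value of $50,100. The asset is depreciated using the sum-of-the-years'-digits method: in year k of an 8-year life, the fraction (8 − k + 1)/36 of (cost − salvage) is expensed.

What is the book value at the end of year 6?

Depreciable base = $203,820 − $50,100 = $153,720.
Sum of the years' digits = 8+7+6+5+4+3+2+1 = 36.
Year 1: $153,720 × 8/36 = $34,160. Book value $169,660.
Year 2: $153,720 × 7/36 = $29,890. Book value $139,770.
Year 3: $153,720 × 6/36 = $25,620. Book value $114,150.
Year 4: $153,720 × 5/36 = $21,350. Book value $92,800.
Year 5: $153,720 × 4/36 = $17,080. Book value $75,720.
Year 6: $153,720 × 3/36 = $12,810. Book value $62,910.

$62,910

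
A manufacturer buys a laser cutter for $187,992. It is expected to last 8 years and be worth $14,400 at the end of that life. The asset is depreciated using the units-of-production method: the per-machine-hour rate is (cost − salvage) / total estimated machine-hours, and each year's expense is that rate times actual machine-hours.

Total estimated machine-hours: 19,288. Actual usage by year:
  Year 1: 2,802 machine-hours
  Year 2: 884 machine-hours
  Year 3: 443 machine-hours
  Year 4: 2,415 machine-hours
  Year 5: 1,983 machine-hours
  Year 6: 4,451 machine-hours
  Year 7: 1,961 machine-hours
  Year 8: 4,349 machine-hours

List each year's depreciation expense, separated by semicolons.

Depreciable base = $187,992 − $14,400 = $173,592.
Rate = $173,592 / 19,288 machine-hours = $9 per machine-hour.
Year 1: 2,802 × $9 = $25,218. Book value $162,774.
Year 2: 884 × $9 = $7,956. Book value $154,818.
Year 3: 443 × $9 = $3,987. Book value $150,831.
Year 4: 2,415 × $9 = $21,735. Book value $129,096.
Year 5: 1,983 × $9 = $17,847. Book value $111,249.
Year 6: 4,451 × $9 = $40,059. Book value $71,190.
Year 7: 1,961 × $9 = $17,649. Book value $53,541.
Year 8: 4,349 × $9 = $39,141. Book value $14,400.

$25,218; $7,956; $3,987; $21,735; $17,847; $40,059; $17,649; $39,141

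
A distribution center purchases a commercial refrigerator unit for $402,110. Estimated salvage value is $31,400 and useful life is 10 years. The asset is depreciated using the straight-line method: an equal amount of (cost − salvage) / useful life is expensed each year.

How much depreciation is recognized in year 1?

Depreciable base = $402,110 − $31,400 = $370,710.
Annual expense = $370,710 / 10 = $37,071.

$37,071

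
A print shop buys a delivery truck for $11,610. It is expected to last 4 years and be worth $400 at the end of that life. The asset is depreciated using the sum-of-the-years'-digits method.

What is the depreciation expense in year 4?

$1,121

Depreciable base = $11,610 − $400 = $11,210.
Sum of the years' digits = 4+3+2+1 = 10.
Year 1: $11,210 × 4/10 = $4,484. Book value $7,126.
Year 2: $11,210 × 3/10 = $3,363. Book value $3,763.
Year 3: $11,210 × 2/10 = $2,242. Book value $1,521.
Year 4: $11,210 × 1/10 = $1,121. Book value $400.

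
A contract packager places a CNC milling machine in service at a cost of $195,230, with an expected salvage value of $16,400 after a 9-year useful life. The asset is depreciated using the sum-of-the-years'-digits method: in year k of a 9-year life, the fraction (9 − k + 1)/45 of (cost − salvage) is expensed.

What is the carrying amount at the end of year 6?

Depreciable base = $195,230 − $16,400 = $178,830.
Sum of the years' digits = 9+8+7+6+5+4+3+2+1 = 45.
Year 1: $178,830 × 9/45 = $35,766. Book value $159,464.
Year 2: $178,830 × 8/45 = $31,792. Book value $127,672.
Year 3: $178,830 × 7/45 = $27,818. Book value $99,854.
Year 4: $178,830 × 6/45 = $23,844. Book value $76,010.
Year 5: $178,830 × 5/45 = $19,870. Book value $56,140.
Year 6: $178,830 × 4/45 = $15,896. Book value $40,244.

$40,244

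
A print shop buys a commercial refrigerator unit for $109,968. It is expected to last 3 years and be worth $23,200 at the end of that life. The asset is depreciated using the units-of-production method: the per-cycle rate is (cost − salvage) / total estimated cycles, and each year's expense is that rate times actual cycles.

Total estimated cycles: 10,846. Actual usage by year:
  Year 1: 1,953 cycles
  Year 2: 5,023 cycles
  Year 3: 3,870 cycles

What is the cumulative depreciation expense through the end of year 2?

Depreciable base = $109,968 − $23,200 = $86,768.
Rate = $86,768 / 10,846 cycles = $8 per cycle.
Year 1: 1,953 × $8 = $15,624. Book value $94,344.
Year 2: 5,023 × $8 = $40,184. Book value $54,160.
Accumulated through year 2 = $109,968 − $54,160 = $55,808.

$55,808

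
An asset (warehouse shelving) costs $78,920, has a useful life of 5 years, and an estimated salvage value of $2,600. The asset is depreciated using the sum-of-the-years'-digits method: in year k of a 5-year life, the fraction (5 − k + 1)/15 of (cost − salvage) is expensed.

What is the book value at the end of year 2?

Depreciable base = $78,920 − $2,600 = $76,320.
Sum of the years' digits = 5+4+3+2+1 = 15.
Year 1: $76,320 × 5/15 = $25,440. Book value $53,480.
Year 2: $76,320 × 4/15 = $20,352. Book value $33,128.

$33,128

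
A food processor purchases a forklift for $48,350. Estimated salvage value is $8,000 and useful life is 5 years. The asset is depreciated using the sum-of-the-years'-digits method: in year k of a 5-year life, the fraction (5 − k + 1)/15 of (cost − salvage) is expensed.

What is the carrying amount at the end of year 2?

Depreciable base = $48,350 − $8,000 = $40,350.
Sum of the years' digits = 5+4+3+2+1 = 15.
Year 1: $40,350 × 5/15 = $13,450. Book value $34,900.
Year 2: $40,350 × 4/15 = $10,760. Book value $24,140.

$24,140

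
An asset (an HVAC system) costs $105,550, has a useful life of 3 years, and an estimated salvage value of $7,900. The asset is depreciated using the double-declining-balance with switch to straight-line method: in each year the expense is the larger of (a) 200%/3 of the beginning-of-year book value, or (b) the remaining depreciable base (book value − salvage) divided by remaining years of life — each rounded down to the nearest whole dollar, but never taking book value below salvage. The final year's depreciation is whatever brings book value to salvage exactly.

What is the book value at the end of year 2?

$11,728

Depreciable base = $105,550 − $7,900 = $97,650.
Year 1: DB = ⌊$105,550 × 200%/3⌋ = $70,366; SL = ⌊$97,650/3⌋ = $32,550 → take DB $70,366. Book value $35,184.
Year 2: DB = ⌊$35,184 × 200%/3⌋ = $23,456; SL = ⌊$27,284/2⌋ = $13,642 → take DB $23,456. Book value $11,728.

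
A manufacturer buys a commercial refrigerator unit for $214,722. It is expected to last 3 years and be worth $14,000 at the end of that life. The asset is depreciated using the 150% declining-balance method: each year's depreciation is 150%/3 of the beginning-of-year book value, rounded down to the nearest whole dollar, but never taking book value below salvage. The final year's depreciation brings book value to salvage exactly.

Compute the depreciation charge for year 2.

Depreciable base = $214,722 − $14,000 = $200,722.
Year 1: ⌊$214,722 × 150%/3⌋ = $107,361. Book value $107,361.
Year 2: ⌊$107,361 × 150%/3⌋ = $53,680. Book value $53,681.

$53,680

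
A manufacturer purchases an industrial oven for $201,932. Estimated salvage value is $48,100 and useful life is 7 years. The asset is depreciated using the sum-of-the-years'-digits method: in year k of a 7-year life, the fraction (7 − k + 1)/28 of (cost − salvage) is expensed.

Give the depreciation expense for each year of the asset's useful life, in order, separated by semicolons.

Depreciable base = $201,932 − $48,100 = $153,832.
Sum of the years' digits = 7+6+5+4+3+2+1 = 28.
Year 1: $153,832 × 7/28 = $38,458. Book value $163,474.
Year 2: $153,832 × 6/28 = $32,964. Book value $130,510.
Year 3: $153,832 × 5/28 = $27,470. Book value $103,040.
Year 4: $153,832 × 4/28 = $21,976. Book value $81,064.
Year 5: $153,832 × 3/28 = $16,482. Book value $64,582.
Year 6: $153,832 × 2/28 = $10,988. Book value $53,594.
Year 7: $153,832 × 1/28 = $5,494. Book value $48,100.

$38,458; $32,964; $27,470; $21,976; $16,482; $10,988; $5,494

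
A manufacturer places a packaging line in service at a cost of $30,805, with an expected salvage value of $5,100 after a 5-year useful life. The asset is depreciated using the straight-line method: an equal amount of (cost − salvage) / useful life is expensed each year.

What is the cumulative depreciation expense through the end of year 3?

$15,423

Depreciable base = $30,805 − $5,100 = $25,705.
Annual expense = $25,705 / 5 = $5,141.
End of year 1: book value $25,664.
End of year 2: book value $20,523.
End of year 3: book value $15,382.
Accumulated through year 3 = $30,805 − $15,382 = $15,423.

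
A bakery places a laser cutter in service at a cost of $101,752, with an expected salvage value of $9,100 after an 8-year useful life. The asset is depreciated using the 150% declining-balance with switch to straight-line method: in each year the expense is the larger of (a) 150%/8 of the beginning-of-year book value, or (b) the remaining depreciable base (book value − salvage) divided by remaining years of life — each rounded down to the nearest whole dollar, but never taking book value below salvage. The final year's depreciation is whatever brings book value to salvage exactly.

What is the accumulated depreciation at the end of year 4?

Depreciable base = $101,752 − $9,100 = $92,652.
Year 1: DB = ⌊$101,752 × 150%/8⌋ = $19,078; SL = ⌊$92,652/8⌋ = $11,581 → take DB $19,078. Book value $82,674.
Year 2: DB = ⌊$82,674 × 150%/8⌋ = $15,501; SL = ⌊$73,574/7⌋ = $10,510 → take DB $15,501. Book value $67,173.
Year 3: DB = ⌊$67,173 × 150%/8⌋ = $12,594; SL = ⌊$58,073/6⌋ = $9,678 → take DB $12,594. Book value $54,579.
Year 4: DB = ⌊$54,579 × 150%/8⌋ = $10,233; SL = ⌊$45,479/5⌋ = $9,095 → take DB $10,233. Book value $44,346.
Accumulated through year 4 = $101,752 − $44,346 = $57,406.

$57,406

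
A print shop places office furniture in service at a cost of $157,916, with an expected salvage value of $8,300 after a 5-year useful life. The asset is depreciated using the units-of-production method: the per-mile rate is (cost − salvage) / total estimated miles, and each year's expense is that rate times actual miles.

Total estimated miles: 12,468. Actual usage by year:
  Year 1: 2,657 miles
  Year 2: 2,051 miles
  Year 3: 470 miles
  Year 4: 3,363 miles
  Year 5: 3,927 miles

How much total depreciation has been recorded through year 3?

$62,136

Depreciable base = $157,916 − $8,300 = $149,616.
Rate = $149,616 / 12,468 miles = $12 per mile.
Year 1: 2,657 × $12 = $31,884. Book value $126,032.
Year 2: 2,051 × $12 = $24,612. Book value $101,420.
Year 3: 470 × $12 = $5,640. Book value $95,780.
Accumulated through year 3 = $157,916 − $95,780 = $62,136.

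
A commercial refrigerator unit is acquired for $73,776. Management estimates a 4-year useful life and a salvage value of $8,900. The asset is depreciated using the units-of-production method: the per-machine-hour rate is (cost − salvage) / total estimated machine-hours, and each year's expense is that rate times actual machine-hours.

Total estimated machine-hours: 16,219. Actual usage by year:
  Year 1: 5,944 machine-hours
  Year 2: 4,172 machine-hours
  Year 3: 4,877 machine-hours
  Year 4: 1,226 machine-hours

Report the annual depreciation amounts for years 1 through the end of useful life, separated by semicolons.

Depreciable base = $73,776 − $8,900 = $64,876.
Rate = $64,876 / 16,219 machine-hours = $4 per machine-hour.
Year 1: 5,944 × $4 = $23,776. Book value $50,000.
Year 2: 4,172 × $4 = $16,688. Book value $33,312.
Year 3: 4,877 × $4 = $19,508. Book value $13,804.
Year 4: 1,226 × $4 = $4,904. Book value $8,900.

$23,776; $16,688; $19,508; $4,904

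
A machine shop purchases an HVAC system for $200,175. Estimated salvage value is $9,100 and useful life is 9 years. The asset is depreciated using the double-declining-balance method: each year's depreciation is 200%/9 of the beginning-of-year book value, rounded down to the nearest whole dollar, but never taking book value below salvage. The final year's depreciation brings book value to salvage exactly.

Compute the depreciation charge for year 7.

$9,848

Depreciable base = $200,175 − $9,100 = $191,075.
Year 1: ⌊$200,175 × 200%/9⌋ = $44,483. Book value $155,692.
Year 2: ⌊$155,692 × 200%/9⌋ = $34,598. Book value $121,094.
Year 3: ⌊$121,094 × 200%/9⌋ = $26,909. Book value $94,185.
Year 4: ⌊$94,185 × 200%/9⌋ = $20,930. Book value $73,255.
Year 5: ⌊$73,255 × 200%/9⌋ = $16,278. Book value $56,977.
Year 6: ⌊$56,977 × 200%/9⌋ = $12,661. Book value $44,316.
Year 7: ⌊$44,316 × 200%/9⌋ = $9,848. Book value $34,468.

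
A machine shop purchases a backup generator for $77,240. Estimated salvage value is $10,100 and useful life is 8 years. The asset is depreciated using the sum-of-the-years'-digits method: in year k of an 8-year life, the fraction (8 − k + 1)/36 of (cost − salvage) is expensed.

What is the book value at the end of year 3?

Depreciable base = $77,240 − $10,100 = $67,140.
Sum of the years' digits = 8+7+6+5+4+3+2+1 = 36.
Year 1: $67,140 × 8/36 = $14,920. Book value $62,320.
Year 2: $67,140 × 7/36 = $13,055. Book value $49,265.
Year 3: $67,140 × 6/36 = $11,190. Book value $38,075.

$38,075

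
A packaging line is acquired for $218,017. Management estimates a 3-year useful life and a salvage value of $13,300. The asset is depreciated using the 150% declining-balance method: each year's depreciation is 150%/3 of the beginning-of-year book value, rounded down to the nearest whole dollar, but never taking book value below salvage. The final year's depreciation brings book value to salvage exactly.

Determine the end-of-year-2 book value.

Depreciable base = $218,017 − $13,300 = $204,717.
Year 1: ⌊$218,017 × 150%/3⌋ = $109,008. Book value $109,009.
Year 2: ⌊$109,009 × 150%/3⌋ = $54,504. Book value $54,505.

$54,505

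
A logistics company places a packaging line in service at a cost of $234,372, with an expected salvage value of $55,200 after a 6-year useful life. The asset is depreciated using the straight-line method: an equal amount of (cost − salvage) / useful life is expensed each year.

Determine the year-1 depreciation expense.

$29,862

Depreciable base = $234,372 − $55,200 = $179,172.
Annual expense = $179,172 / 6 = $29,862.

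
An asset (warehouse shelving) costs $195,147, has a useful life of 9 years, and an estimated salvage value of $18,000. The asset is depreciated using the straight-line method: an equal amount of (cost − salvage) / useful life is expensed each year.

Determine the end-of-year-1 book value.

Depreciable base = $195,147 − $18,000 = $177,147.
Annual expense = $177,147 / 9 = $19,683.
End of year 1: book value $175,464.

$175,464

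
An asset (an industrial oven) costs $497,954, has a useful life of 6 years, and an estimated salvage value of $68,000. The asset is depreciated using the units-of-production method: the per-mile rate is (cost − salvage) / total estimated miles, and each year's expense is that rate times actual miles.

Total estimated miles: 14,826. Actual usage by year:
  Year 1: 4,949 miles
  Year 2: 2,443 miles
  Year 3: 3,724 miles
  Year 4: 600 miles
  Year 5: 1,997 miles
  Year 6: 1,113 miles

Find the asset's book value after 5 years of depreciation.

$100,277

Depreciable base = $497,954 − $68,000 = $429,954.
Rate = $429,954 / 14,826 miles = $29 per mile.
Year 1: 4,949 × $29 = $143,521. Book value $354,433.
Year 2: 2,443 × $29 = $70,847. Book value $283,586.
Year 3: 3,724 × $29 = $107,996. Book value $175,590.
Year 4: 600 × $29 = $17,400. Book value $158,190.
Year 5: 1,997 × $29 = $57,913. Book value $100,277.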